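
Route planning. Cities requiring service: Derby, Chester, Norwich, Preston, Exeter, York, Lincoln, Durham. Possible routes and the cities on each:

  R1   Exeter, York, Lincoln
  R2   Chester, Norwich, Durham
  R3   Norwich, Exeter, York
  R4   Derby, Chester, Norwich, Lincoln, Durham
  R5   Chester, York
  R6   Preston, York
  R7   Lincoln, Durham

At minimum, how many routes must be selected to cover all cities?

3

R1, R4, R6 together cover {Derby, Chester, Norwich, Preston, Exeter, York, Lincoln, Durham} — every city.
No 2 of the 7 routes cover everything (all 21 pairs fall short), so 3 is minimum.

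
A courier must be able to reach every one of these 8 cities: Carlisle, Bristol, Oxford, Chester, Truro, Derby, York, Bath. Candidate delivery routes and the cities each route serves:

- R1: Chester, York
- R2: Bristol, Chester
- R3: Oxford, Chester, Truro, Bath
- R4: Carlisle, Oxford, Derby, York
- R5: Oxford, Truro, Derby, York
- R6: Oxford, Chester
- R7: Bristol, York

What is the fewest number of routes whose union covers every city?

3

R2, R3, R4 together cover {Carlisle, Bristol, Oxford, Chester, Truro, Derby, York, Bath} — every city.
No 2 of the 7 routes cover everything (all 21 pairs fall short), so 3 is minimum.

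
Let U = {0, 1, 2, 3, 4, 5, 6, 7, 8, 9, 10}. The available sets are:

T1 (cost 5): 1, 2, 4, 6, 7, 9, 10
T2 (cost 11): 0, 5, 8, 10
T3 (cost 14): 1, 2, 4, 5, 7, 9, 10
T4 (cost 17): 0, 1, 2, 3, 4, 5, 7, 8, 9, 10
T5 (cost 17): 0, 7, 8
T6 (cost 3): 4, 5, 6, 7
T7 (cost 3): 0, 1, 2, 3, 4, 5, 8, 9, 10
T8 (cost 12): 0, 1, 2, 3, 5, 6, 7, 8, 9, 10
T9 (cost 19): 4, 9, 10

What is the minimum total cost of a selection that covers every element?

6

T6, T7 cover every element at cost 3 + 3 = 6.
Any cover uses at least 2 sets; among all covering selections none totals below 6.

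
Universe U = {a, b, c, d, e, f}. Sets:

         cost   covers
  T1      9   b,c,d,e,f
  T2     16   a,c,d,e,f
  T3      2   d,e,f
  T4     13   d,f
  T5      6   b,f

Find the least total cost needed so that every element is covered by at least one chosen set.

22

T2, T5 cover every element at cost 16 + 6 = 22.
Any cover uses at least 2 sets; among all covering selections none totals below 22.
Greedy by coverage-per-cost would pick T3, T1, T2 for 27 — worse than the optimum 22.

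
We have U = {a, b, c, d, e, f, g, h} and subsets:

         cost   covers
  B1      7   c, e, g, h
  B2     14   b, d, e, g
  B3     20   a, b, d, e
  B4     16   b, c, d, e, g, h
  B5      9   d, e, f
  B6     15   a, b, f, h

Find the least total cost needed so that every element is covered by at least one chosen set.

31

B4, B6 cover every element at cost 16 + 15 = 31.
Any cover uses at least 2 sets; among all covering selections none totals below 31.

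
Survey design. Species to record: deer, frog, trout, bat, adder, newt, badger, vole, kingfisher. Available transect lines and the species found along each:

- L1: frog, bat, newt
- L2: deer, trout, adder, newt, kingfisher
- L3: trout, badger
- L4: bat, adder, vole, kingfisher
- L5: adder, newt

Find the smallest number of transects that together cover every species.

4

L1, L2, L3, L4 together cover {deer, frog, trout, bat, adder, newt, badger, vole, kingfisher} — every species.
No 3 of the 5 transects cover everything (all 10 triples fall short), so 4 is minimum.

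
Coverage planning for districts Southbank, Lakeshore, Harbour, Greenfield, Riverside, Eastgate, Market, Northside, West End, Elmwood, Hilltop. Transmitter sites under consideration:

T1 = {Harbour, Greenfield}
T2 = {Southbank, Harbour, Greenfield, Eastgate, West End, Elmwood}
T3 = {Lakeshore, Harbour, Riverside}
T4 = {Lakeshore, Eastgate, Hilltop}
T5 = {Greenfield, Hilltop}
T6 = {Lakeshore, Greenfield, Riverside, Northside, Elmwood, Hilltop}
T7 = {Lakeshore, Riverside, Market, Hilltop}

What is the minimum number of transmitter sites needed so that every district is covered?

3

T2, T6, T7 together cover {Southbank, Lakeshore, Harbour, Greenfield, Riverside, Eastgate, Market, Northside, West End, Elmwood, Hilltop} — every district.
No 2 of the 7 transmitter sites cover everything (all 21 pairs fall short), so 3 is minimum.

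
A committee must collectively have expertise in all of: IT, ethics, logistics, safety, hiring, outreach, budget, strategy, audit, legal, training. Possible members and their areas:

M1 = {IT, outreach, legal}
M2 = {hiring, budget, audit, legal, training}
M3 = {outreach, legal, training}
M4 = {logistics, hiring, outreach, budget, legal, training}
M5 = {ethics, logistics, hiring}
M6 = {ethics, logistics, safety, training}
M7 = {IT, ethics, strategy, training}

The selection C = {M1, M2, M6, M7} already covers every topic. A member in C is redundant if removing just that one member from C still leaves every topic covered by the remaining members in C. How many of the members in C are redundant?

Drop M1: outreach uncovered — not redundant.
Drop M2: hiring, budget, audit uncovered — not redundant.
Drop M6: logistics, safety uncovered — not redundant.
Drop M7: strategy uncovered — not redundant.
None of the members in C is redundant.

0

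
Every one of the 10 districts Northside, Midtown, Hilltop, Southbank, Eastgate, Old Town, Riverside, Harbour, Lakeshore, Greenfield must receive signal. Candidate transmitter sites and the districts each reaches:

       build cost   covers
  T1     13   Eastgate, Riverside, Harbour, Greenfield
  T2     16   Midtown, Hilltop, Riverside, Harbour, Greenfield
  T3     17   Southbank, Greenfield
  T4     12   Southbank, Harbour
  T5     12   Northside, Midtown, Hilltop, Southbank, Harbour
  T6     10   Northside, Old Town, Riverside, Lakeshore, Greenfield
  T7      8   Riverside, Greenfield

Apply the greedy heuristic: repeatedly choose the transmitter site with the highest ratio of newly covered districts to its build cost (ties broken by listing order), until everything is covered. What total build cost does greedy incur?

Pick 1: T6 adds 5 new (Northside, Old Town, Riverside, Lakeshore, Greenfield) at build cost 10 (ratio 5/10).
Pick 2: T5 adds 4 new (Midtown, Hilltop, Southbank, Harbour) at build cost 12 (ratio 4/12).
Pick 3: T1 adds 1 new (Eastgate) at build cost 13 (ratio 1/13).
Greedy total build cost: 10 + 12 + 13 = 35.

35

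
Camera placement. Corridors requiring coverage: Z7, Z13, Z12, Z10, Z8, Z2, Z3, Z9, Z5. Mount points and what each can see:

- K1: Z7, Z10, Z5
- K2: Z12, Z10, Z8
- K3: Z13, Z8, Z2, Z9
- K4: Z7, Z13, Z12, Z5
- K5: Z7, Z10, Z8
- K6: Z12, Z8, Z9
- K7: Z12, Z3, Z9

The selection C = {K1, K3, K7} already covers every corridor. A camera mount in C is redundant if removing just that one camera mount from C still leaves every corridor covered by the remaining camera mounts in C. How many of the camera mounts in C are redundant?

0

Drop K1: Z7, Z10, Z5 uncovered — not redundant.
Drop K3: Z13, Z8, Z2 uncovered — not redundant.
Drop K7: Z12, Z3 uncovered — not redundant.
None of the camera mounts in C is redundant.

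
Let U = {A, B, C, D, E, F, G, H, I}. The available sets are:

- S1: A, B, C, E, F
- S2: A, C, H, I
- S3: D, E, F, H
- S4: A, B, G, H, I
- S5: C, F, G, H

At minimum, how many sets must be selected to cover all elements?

S1, S3, S4 together cover {A, B, C, D, E, F, G, H, I} — every element.
No 2 of the 5 sets cover everything (all 10 pairs fall short), so 3 is minimum.

3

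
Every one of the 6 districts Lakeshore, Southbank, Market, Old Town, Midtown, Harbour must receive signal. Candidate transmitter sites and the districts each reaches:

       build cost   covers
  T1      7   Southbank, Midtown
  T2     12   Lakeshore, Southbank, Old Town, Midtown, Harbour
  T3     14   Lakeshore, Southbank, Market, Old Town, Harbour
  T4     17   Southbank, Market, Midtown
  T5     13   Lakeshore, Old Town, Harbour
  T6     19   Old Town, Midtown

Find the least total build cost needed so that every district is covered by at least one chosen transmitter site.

21

T1, T3 cover every district at build cost 7 + 14 = 21.
Any cover uses at least 2 transmitter sites; among all covering selections none totals below 21.
Greedy by coverage-per-build cost would pick T2, T3 for 26 — worse than the optimum 21.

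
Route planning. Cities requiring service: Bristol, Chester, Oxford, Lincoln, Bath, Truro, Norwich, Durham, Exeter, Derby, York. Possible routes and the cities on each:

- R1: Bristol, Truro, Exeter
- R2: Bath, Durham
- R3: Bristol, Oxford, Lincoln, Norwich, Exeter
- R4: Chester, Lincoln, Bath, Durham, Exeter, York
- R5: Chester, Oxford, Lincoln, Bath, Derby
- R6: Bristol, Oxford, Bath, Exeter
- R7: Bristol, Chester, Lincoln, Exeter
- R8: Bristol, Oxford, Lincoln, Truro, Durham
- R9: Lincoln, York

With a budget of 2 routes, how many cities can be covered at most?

Choosing R3, R4 covers {Bristol, Chester, Oxford, Lincoln, Bath, Norwich, Durham, Exeter, York} — 9 cities.
No choice of 2 routes does better; here Truro, Derby are left uncovered.

9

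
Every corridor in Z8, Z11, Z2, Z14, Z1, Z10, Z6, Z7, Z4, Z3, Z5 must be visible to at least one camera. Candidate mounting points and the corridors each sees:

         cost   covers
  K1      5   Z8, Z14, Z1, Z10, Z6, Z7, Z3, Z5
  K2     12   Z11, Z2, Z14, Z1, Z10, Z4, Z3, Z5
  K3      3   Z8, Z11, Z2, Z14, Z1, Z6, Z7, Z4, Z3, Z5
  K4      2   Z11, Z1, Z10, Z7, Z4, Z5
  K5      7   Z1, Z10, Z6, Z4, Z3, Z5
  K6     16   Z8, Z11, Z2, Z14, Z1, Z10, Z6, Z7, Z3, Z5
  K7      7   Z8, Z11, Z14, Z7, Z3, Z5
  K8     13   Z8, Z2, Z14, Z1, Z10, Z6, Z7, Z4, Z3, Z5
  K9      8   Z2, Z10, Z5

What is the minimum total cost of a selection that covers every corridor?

K3, K4 cover every corridor at cost 3 + 2 = 5.
Any cover uses at least 2 camera mounts; among all covering selections none totals below 5.

5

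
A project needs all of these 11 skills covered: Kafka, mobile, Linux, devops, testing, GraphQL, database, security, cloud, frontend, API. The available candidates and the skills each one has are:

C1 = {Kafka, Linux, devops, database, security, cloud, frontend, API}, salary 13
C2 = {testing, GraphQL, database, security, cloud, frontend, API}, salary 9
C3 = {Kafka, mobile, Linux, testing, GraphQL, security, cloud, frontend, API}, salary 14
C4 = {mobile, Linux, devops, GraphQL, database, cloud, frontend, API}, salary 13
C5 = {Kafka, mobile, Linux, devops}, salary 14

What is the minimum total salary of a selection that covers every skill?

C2, C5 cover every skill at salary 9 + 14 = 23.
Any cover uses at least 2 candidates; among all covering selections none totals below 23.

23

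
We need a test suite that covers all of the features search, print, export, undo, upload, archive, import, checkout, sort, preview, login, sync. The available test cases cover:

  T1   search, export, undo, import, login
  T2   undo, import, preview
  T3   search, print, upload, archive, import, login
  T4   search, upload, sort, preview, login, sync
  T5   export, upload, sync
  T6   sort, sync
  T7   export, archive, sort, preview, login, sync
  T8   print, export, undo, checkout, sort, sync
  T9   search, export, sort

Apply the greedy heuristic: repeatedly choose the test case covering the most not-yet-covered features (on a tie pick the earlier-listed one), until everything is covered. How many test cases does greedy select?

3

Pick 1: T3 covers 6 new features (search, print, upload, archive, import, login).
Pick 2: T8 covers 5 new features (export, undo, checkout, sort, sync).
Pick 3: T2 covers 1 new features (preview).
Greedy uses 3 test cases.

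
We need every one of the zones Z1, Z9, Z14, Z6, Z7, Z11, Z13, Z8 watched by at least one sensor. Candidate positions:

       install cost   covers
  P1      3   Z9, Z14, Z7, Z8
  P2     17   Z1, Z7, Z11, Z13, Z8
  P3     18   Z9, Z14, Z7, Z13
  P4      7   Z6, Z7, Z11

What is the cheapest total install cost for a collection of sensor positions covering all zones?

P1, P2, P4 cover every zone at install cost 3 + 17 + 7 = 27.
Any cover uses at least 3 sensor positions; among all covering selections none totals below 27.

27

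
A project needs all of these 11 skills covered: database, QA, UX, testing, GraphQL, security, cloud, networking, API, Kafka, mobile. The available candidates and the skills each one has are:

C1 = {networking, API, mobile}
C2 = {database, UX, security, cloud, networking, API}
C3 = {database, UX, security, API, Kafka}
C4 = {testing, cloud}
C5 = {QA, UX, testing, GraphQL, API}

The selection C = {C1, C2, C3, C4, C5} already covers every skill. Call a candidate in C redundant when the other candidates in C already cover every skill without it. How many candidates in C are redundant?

2

Drop C1: mobile uncovered — not redundant.
Drop C2: the rest still cover every skill — redundant.
Drop C3: Kafka uncovered — not redundant.
Drop C4: the rest still cover every skill — redundant.
Drop C5: QA, GraphQL uncovered — not redundant.
2 redundant: C2, C4.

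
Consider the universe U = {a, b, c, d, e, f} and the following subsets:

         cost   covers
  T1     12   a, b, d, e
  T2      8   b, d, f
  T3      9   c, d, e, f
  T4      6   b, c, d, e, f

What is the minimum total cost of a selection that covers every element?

T1, T4 cover every element at cost 12 + 6 = 18.
Any cover uses at least 2 sets; among all covering selections none totals below 18.

18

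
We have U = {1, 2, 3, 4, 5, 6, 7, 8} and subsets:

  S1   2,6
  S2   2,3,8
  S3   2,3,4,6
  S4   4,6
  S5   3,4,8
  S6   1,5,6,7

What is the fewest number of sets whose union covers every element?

3

S1, S5, S6 together cover {1, 2, 3, 4, 5, 6, 7, 8} — every element.
No 2 of the 6 sets cover everything (all 15 pairs fall short), so 3 is minimum.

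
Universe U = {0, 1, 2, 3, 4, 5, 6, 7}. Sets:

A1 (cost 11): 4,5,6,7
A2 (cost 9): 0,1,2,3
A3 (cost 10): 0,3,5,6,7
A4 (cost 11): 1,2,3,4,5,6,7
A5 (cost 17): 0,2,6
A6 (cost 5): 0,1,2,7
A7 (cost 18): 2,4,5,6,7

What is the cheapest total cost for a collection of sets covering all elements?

A4, A6 cover every element at cost 11 + 5 = 16.
Any cover uses at least 2 sets; among all covering selections none totals below 16.

16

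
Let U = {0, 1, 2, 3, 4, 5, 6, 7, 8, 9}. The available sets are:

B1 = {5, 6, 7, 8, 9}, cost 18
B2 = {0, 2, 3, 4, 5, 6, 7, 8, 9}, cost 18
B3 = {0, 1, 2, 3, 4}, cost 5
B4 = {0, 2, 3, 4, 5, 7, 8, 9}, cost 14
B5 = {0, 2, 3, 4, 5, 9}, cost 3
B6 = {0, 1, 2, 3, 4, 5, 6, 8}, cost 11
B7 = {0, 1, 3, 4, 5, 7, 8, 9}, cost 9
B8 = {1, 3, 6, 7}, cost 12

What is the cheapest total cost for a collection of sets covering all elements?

B6, B7 cover every element at cost 11 + 9 = 20.
Any cover uses at least 2 sets; among all covering selections none totals below 20.

20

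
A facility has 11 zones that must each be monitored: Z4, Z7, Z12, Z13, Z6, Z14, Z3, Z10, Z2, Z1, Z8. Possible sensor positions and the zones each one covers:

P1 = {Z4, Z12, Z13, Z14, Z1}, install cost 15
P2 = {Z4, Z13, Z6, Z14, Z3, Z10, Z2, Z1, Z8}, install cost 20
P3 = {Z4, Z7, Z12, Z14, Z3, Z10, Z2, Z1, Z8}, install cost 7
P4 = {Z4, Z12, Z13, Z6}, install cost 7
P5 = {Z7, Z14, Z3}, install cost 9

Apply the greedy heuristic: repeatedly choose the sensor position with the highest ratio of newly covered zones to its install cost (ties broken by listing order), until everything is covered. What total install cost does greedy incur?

14

Pick 1: P3 adds 9 new (Z4, Z7, Z12, Z14, Z3, Z10, Z2, Z1, Z8) at install cost 7 (ratio 9/7).
Pick 2: P4 adds 2 new (Z13, Z6) at install cost 7 (ratio 2/7).
Greedy total install cost: 7 + 7 = 14.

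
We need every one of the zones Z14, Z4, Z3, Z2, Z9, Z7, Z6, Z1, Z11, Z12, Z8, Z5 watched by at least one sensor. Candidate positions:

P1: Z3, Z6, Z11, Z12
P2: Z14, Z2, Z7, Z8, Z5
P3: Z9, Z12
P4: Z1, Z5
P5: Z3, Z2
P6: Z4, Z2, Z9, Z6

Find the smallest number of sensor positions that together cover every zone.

4

P1, P2, P4, P6 together cover {Z14, Z4, Z3, Z2, Z9, Z7, Z6, Z1, Z11, Z12, Z8, Z5} — every zone.
No 3 of the 6 sensor positions cover everything (all 20 triples fall short), so 4 is minimum.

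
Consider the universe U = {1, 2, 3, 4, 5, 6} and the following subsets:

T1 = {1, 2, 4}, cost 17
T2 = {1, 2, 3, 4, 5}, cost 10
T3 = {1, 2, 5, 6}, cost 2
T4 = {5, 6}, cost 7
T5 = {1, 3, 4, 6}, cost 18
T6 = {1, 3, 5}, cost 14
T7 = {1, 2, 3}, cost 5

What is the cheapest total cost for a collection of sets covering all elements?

T2, T3 cover every element at cost 10 + 2 = 12.
Any cover uses at least 2 sets; among all covering selections none totals below 12.

12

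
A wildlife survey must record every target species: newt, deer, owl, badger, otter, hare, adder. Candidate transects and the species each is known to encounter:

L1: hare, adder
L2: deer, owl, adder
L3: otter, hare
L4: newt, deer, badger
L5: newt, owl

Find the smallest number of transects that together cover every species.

3

L2, L3, L4 together cover {newt, deer, owl, badger, otter, hare, adder} — every species.
No 2 of the 5 transects cover everything (all 10 pairs fall short), so 3 is minimum.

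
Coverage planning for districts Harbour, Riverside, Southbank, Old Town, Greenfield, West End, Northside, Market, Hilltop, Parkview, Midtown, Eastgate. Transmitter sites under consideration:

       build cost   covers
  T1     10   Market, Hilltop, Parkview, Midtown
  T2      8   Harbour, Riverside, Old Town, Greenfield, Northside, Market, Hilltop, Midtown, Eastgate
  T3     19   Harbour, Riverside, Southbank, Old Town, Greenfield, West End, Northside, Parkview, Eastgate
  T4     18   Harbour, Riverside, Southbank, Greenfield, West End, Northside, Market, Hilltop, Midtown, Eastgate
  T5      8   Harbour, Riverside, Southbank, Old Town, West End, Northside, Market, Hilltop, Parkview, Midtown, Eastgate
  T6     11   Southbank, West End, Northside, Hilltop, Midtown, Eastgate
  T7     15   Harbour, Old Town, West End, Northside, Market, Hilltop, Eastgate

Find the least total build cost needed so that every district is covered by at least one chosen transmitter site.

16

T2, T5 cover every district at build cost 8 + 8 = 16.
Any cover uses at least 2 transmitter sites; among all covering selections none totals below 16.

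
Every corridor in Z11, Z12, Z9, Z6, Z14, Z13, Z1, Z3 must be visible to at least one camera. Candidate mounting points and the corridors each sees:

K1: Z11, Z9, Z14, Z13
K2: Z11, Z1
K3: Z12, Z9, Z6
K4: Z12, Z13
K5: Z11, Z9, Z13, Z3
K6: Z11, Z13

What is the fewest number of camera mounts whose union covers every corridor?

4

K1, K2, K3, K5 together cover {Z11, Z12, Z9, Z6, Z14, Z13, Z1, Z3} — every corridor.
No 3 of the 6 camera mounts cover everything (all 20 triples fall short), so 4 is minimum.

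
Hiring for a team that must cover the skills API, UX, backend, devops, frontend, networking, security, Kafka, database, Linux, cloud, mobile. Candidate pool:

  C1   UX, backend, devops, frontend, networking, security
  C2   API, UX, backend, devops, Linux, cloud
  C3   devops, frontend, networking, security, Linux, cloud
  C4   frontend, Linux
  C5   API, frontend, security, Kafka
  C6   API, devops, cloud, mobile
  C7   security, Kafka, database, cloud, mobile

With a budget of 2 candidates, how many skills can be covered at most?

10

Choosing C1, C7 covers {UX, backend, devops, frontend, networking, security, Kafka, database, cloud, mobile} — 10 skills.
No choice of 2 candidates does better; here API, Linux are left uncovered.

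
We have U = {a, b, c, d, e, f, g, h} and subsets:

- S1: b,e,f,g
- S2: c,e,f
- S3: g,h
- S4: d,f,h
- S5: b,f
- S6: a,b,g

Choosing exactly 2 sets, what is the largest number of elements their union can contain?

6

Choosing S1, S4 covers {b, d, e, f, g, h} — 6 elements.
No choice of 2 sets does better; here a, c are left uncovered.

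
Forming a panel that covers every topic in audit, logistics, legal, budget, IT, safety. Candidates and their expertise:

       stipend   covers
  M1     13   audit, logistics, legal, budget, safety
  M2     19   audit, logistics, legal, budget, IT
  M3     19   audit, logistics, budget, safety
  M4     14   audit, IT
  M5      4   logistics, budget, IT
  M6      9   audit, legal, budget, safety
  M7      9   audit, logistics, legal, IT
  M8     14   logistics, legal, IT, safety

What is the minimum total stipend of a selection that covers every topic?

13

M5, M6 cover every topic at stipend 4 + 9 = 13.
Any cover uses at least 2 members; among all covering selections none totals below 13.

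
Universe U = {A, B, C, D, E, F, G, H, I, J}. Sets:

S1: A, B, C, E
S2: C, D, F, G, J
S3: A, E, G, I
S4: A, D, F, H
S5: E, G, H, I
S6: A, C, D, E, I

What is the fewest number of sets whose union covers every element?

3

S1, S2, S5 together cover {A, B, C, D, E, F, G, H, I, J} — every element.
No 2 of the 6 sets cover everything (all 15 pairs fall short), so 3 is minimum.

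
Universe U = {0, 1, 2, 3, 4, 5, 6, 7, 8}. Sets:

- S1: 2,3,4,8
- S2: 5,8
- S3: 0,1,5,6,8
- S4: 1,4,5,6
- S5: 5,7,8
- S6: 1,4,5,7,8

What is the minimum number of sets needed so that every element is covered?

S1, S3, S5 together cover {0, 1, 2, 3, 4, 5, 6, 7, 8} — every element.
No 2 of the 6 sets cover everything (all 15 pairs fall short), so 3 is minimum.

3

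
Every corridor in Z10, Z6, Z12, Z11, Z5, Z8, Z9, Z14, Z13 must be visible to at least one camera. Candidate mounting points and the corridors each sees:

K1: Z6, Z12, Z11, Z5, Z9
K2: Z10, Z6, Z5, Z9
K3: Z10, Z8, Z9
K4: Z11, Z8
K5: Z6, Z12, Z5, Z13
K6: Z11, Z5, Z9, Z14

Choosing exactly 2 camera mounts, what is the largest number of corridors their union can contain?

Choosing K1, K3 covers {Z10, Z6, Z12, Z11, Z5, Z8, Z9} — 7 corridors.
No choice of 2 camera mounts does better; here Z14, Z13 are left uncovered.

7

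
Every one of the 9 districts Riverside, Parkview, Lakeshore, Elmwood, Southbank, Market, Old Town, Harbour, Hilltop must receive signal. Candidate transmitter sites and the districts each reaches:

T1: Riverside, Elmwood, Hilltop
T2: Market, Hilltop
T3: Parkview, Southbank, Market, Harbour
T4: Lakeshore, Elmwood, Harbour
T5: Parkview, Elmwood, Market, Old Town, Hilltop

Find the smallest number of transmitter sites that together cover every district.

4

T1, T3, T4, T5 together cover {Riverside, Parkview, Lakeshore, Elmwood, Southbank, Market, Old Town, Harbour, Hilltop} — every district.
No 3 of the 5 transmitter sites cover everything (all 10 triples fall short), so 4 is minimum.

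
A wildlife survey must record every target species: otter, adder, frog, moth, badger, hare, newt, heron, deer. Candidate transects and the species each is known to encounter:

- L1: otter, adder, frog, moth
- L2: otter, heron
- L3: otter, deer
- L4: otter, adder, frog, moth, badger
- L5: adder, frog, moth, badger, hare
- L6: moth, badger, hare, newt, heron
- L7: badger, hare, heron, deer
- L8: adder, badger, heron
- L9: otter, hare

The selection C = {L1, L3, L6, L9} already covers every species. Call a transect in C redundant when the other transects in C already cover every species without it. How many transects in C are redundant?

Drop L1: adder, frog uncovered — not redundant.
Drop L3: deer uncovered — not redundant.
Drop L6: badger, newt, heron uncovered — not redundant.
Drop L9: the rest still cover every species — redundant.
1 redundant: L9.

1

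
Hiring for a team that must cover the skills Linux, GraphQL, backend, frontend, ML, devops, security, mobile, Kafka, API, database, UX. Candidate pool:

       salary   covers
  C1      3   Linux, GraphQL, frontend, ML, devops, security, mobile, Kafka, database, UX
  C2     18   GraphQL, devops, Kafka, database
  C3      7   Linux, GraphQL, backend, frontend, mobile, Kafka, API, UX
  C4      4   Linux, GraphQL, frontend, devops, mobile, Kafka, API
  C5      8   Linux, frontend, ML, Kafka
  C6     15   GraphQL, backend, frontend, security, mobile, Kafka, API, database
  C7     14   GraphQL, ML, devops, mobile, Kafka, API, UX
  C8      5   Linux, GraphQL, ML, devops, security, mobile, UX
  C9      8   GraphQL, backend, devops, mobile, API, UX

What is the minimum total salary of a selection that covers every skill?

10

C1, C3 cover every skill at salary 3 + 7 = 10.
Any cover uses at least 2 candidates; among all covering selections none totals below 10.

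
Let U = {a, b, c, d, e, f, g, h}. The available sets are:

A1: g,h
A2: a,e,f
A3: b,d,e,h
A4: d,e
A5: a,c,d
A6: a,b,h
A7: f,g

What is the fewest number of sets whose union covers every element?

3

A3, A5, A7 together cover {a, b, c, d, e, f, g, h} — every element.
No 2 of the 7 sets cover everything (all 21 pairs fall short), so 3 is minimum.
Greedy (largest uncovered first) would take A3, A2, A1, A5 — 4 sets — but 3 suffice.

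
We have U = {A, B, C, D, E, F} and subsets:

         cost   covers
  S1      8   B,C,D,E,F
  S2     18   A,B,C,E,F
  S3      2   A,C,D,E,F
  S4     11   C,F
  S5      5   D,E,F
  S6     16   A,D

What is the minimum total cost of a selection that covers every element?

S1, S3 cover every element at cost 8 + 2 = 10.
Any cover uses at least 2 sets; among all covering selections none totals below 10.

10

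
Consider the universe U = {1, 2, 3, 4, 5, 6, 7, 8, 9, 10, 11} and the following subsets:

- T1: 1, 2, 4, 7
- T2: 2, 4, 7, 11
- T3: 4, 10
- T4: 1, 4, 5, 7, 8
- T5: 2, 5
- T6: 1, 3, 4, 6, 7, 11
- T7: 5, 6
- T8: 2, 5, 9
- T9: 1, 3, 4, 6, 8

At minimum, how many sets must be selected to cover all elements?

T2, T3, T8, T9 together cover {1, 2, 3, 4, 5, 6, 7, 8, 9, 10, 11} — every element.
No 3 of the 9 sets cover everything (all 84 triples fall short), so 4 is minimum.

4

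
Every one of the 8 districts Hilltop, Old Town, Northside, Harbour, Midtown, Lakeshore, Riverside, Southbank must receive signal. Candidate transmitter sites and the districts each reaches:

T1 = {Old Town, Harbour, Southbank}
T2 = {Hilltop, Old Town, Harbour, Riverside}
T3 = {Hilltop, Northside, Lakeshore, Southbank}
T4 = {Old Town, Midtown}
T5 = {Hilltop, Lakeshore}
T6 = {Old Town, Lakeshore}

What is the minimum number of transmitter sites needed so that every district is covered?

T2, T3, T4 together cover {Hilltop, Old Town, Northside, Harbour, Midtown, Lakeshore, Riverside, Southbank} — every district.
No 2 of the 6 transmitter sites cover everything (all 15 pairs fall short), so 3 is minimum.

3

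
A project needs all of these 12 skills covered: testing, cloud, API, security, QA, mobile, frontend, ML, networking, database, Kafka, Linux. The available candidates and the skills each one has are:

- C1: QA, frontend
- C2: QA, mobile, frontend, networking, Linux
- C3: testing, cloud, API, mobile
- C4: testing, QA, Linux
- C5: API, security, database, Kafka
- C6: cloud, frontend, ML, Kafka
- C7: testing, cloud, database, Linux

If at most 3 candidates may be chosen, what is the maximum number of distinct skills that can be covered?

11

Choosing C2, C3, C5 covers {testing, cloud, API, security, QA, mobile, frontend, networking, database, Kafka, Linux} — 11 skills.
No choice of 3 candidates does better; here ML is left uncovered.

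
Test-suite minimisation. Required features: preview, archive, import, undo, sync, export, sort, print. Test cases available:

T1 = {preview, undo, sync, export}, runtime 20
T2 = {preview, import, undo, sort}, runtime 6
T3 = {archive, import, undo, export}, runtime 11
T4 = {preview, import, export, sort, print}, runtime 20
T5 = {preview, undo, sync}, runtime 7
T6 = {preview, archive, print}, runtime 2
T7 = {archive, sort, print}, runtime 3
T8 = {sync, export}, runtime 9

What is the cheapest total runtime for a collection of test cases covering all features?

17

T2, T6, T8 cover every feature at runtime 6 + 2 + 9 = 17.
Any cover uses at least 3 test cases; among all covering selections none totals below 17.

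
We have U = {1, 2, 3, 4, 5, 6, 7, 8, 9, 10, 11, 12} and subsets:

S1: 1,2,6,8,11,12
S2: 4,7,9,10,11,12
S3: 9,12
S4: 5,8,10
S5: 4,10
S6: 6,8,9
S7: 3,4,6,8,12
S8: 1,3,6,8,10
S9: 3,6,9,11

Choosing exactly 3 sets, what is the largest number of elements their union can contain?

11

Choosing S1, S2, S4 covers {1, 2, 4, 5, 6, 7, 8, 9, 10, 11, 12} — 11 elements.
No choice of 3 sets does better; here 3 is left uncovered.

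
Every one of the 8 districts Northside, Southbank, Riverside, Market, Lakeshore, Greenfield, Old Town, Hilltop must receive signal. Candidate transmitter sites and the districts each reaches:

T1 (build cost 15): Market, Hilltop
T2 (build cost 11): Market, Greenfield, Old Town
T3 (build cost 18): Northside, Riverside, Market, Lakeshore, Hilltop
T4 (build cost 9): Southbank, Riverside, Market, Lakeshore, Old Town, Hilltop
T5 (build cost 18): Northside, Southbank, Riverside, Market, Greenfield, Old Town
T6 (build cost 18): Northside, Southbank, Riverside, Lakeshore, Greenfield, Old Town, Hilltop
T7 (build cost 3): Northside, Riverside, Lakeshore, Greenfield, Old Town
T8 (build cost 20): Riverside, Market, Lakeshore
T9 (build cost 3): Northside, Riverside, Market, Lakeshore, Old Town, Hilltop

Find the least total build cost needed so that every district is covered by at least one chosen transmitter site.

12

T4, T7 cover every district at build cost 9 + 3 = 12.
Any cover uses at least 2 transmitter sites; among all covering selections none totals below 12.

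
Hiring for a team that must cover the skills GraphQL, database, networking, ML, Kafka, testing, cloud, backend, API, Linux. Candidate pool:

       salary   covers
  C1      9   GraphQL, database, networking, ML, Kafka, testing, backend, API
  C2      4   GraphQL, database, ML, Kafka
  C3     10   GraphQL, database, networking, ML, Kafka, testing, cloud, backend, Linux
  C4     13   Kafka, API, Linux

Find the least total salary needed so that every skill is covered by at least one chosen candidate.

19

C1, C3 cover every skill at salary 9 + 10 = 19.
Any cover uses at least 2 candidates; among all covering selections none totals below 19.
Greedy by coverage-per-salary would pick C2, C3, C1 for 23 — worse than the optimum 19.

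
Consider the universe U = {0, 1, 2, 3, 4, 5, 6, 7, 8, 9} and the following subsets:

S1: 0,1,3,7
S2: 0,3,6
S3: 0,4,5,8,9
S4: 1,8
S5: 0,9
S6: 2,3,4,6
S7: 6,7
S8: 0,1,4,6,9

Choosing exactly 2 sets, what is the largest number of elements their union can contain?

8

Choosing S1, S3 covers {0, 1, 3, 4, 5, 7, 8, 9} — 8 elements.
No choice of 2 sets does better; here 2, 6 are left uncovered.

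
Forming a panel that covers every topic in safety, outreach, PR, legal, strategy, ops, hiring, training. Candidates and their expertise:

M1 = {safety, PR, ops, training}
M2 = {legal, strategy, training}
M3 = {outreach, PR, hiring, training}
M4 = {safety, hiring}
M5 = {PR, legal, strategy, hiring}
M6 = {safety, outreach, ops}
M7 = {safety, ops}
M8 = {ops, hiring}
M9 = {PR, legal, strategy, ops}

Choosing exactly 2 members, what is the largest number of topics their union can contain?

Choosing M1, M5 covers {safety, PR, legal, strategy, ops, hiring, training} — 7 topics.
No choice of 2 members does better; here outreach is left uncovered.

7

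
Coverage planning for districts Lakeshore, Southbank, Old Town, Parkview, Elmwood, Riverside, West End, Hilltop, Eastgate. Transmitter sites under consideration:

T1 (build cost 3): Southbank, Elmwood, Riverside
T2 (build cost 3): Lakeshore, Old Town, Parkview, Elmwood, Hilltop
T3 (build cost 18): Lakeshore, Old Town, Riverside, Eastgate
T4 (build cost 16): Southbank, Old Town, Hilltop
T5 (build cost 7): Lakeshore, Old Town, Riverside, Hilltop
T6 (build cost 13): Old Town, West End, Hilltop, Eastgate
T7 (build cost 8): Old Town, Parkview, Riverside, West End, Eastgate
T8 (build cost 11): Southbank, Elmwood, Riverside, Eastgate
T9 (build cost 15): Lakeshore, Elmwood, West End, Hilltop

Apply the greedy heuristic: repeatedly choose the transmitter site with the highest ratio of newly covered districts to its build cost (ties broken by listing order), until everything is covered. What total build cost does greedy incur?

14

Pick 1: T2 adds 5 new (Lakeshore, Old Town, Parkview, Elmwood, Hilltop) at build cost 3 (ratio 5/3).
Pick 2: T1 adds 2 new (Southbank, Riverside) at build cost 3 (ratio 2/3).
Pick 3: T7 adds 2 new (West End, Eastgate) at build cost 8 (ratio 2/8).
Greedy total build cost: 3 + 3 + 8 = 14.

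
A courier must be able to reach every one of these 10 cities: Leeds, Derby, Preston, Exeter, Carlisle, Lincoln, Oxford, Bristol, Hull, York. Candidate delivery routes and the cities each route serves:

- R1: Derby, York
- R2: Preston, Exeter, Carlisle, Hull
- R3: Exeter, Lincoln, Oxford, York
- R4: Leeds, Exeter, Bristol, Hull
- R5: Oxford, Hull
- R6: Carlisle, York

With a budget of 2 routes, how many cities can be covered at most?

7

Choosing R2, R3 covers {Preston, Exeter, Carlisle, Lincoln, Oxford, Hull, York} — 7 cities.
No choice of 2 routes does better; here Leeds, Derby, Bristol are left uncovered.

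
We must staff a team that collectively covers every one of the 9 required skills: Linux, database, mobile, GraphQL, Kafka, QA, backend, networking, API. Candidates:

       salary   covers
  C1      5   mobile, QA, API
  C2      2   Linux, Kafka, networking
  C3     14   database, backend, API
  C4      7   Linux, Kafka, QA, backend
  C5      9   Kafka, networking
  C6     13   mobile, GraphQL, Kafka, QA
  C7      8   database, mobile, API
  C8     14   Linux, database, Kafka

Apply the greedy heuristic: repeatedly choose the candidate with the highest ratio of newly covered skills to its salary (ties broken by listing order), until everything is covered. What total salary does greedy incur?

34

Pick 1: C2 adds 3 new (Linux, Kafka, networking) at salary 2 (ratio 3/2).
Pick 2: C1 adds 3 new (mobile, QA, API) at salary 5 (ratio 3/5).
Pick 3: C3 adds 2 new (database, backend) at salary 14 (ratio 2/14).
Pick 4: C6 adds 1 new (GraphQL) at salary 13 (ratio 1/13).
Greedy total salary: 2 + 5 + 14 + 13 = 34. (The true optimum is 29, so greedy overshoots here.)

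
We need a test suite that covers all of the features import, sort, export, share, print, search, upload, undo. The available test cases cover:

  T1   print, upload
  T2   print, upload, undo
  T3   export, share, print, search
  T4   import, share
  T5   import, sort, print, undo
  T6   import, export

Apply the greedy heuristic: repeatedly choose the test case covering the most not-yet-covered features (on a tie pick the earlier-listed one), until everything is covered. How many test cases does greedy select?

3

Pick 1: T3 covers 4 new features (export, share, print, search).
Pick 2: T5 covers 3 new features (import, sort, undo).
Pick 3: T1 covers 1 new features (upload).
Greedy uses 3 test cases.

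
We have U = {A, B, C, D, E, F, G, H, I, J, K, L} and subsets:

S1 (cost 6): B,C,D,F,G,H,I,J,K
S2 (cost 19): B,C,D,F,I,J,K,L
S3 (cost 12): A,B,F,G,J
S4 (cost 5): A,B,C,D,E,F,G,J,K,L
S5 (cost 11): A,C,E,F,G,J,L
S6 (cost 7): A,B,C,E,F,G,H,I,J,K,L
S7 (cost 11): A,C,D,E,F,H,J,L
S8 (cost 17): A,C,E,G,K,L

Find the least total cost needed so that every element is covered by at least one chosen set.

S1, S4 cover every element at cost 6 + 5 = 11.
Any cover uses at least 2 sets; among all covering selections none totals below 11.

11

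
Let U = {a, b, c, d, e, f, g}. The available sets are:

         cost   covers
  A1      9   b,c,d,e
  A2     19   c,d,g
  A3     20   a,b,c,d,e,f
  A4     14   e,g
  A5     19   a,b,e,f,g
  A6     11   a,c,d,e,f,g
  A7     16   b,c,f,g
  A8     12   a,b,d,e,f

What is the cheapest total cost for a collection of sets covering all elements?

A1, A6 cover every element at cost 9 + 11 = 20.
Any cover uses at least 2 sets; among all covering selections none totals below 20.

20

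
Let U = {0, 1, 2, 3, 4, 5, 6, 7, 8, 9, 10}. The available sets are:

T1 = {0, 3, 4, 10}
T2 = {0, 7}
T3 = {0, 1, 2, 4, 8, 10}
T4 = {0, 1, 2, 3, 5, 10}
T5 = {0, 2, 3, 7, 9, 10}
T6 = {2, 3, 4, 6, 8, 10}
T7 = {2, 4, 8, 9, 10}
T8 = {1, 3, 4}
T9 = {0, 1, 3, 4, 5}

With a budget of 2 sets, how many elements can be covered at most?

Choosing T3, T5 covers {0, 1, 2, 3, 4, 7, 8, 9, 10} — 9 elements.
No choice of 2 sets does better; here 5, 6 are left uncovered.

9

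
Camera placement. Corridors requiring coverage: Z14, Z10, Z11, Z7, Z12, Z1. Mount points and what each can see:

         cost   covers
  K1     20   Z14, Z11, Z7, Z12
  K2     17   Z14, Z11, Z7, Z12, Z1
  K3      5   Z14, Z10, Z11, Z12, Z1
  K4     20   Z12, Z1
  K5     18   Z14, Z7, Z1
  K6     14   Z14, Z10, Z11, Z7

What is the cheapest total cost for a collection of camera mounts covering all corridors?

K3, K6 cover every corridor at cost 5 + 14 = 19.
Any cover uses at least 2 camera mounts; among all covering selections none totals below 19.

19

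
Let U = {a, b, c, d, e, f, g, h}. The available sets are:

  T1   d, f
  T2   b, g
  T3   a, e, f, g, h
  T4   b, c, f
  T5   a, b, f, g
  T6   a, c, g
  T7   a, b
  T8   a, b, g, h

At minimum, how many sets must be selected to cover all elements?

3

T1, T3, T4 together cover {a, b, c, d, e, f, g, h} — every element.
No 2 of the 8 sets cover everything (all 28 pairs fall short), so 3 is minimum.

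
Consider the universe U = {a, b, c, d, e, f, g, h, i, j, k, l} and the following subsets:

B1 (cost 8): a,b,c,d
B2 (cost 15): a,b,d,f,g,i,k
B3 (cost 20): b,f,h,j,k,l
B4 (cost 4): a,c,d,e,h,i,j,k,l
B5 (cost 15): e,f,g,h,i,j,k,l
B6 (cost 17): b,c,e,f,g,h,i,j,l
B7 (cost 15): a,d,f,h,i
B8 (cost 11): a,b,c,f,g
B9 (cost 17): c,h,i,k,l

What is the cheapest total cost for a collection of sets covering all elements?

B4, B8 cover every element at cost 4 + 11 = 15.
Any cover uses at least 2 sets; among all covering selections none totals below 15.

15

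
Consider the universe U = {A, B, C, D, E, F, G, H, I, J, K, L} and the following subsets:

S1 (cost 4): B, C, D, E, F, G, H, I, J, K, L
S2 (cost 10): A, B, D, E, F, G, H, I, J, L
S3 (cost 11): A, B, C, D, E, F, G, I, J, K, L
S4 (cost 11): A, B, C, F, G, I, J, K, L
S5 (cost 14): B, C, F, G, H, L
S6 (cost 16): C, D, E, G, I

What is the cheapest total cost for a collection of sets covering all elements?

S1, S2 cover every element at cost 4 + 10 = 14.
Any cover uses at least 2 sets; among all covering selections none totals below 14.

14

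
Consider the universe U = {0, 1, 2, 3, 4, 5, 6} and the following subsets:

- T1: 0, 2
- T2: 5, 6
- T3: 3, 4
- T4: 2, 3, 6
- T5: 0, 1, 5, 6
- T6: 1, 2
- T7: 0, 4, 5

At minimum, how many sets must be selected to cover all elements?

T1, T3, T5 together cover {0, 1, 2, 3, 4, 5, 6} — every element.
No 2 of the 7 sets cover everything (all 21 pairs fall short), so 3 is minimum.

3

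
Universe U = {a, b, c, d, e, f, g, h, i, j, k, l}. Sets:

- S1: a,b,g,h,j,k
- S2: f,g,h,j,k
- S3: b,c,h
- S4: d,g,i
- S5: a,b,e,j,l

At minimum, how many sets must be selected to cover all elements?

S2, S3, S4, S5 together cover {a, b, c, d, e, f, g, h, i, j, k, l} — every element.
No 3 of the 5 sets cover everything (all 10 triples fall short), so 4 is minimum.
Greedy (largest uncovered first) would take S1, S4, S5, S2, S3 — 5 sets — but 4 suffice.

4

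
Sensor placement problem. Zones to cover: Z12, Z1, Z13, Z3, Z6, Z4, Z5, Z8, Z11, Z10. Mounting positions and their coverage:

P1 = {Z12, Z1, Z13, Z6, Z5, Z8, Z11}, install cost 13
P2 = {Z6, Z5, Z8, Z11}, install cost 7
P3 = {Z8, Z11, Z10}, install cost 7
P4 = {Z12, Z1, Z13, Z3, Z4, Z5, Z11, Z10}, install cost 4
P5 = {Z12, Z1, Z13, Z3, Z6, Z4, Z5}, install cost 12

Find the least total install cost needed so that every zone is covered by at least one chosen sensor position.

11

P2, P4 cover every zone at install cost 7 + 4 = 11.
Any cover uses at least 2 sensor positions; among all covering selections none totals below 11.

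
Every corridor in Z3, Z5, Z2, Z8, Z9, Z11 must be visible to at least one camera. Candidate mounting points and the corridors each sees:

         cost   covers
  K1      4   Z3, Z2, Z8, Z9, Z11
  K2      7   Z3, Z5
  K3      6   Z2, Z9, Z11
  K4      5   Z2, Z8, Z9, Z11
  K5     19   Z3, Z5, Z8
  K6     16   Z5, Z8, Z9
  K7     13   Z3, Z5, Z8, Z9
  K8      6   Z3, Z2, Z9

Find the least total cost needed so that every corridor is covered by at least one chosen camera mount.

K1, K2 cover every corridor at cost 4 + 7 = 11.
Any cover uses at least 2 camera mounts; among all covering selections none totals below 11.

11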